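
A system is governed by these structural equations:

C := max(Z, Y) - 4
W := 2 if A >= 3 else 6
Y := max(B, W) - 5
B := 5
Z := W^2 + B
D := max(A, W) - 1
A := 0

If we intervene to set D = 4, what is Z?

The intervention breaks the incoming arrows to D: D := max(A, W) - 1 no longer applies, and D = 4.
Since Z is not a descendant of the intervened variable, it is unaffected.
W = 2 if A >= 3 else 6  [with A=0]  = 6
Z = W^2 + B  [with W=6, B=5]  = 41

41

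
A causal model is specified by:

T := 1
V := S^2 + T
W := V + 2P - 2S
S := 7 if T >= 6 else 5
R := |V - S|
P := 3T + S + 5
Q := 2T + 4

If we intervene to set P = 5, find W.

Intervening sets P = 5 and removes its equation (P := 3T + S + 5).
S = 7 if T >= 6 else 5  [with T=1]  = 5
V = S^2 + T  [with S=5, T=1]  = 26
W = V + 2P - 2S  [with V=26, P=5, S=5]  = 26

26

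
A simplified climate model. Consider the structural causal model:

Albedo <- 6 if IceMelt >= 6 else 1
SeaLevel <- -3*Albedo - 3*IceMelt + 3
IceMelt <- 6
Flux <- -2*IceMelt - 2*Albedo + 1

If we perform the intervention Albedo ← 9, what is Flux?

-29

Under do(Albedo=9), the mechanism Albedo <- 6 if IceMelt >= 6 else 1 is discarded; Albedo is fixed at 9.
Flux = -2*IceMelt - 2*Albedo + 1  [with IceMelt=6, Albedo=9]  = -29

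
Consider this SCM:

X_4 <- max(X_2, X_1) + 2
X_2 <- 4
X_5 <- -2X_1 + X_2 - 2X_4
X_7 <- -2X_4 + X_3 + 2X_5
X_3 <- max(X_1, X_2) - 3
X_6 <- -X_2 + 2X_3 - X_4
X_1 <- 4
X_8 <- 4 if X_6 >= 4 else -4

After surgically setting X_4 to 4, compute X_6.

Under do(X_4=4), the mechanism X_4 <- max(X_2, X_1) + 2 is discarded; X_4 is fixed at 4.
X_3 = max(X_1, X_2) - 3  [with X_1=4, X_2=4]  = 1
X_6 = -X_2 + 2X_3 - X_4  [with X_2=4, X_3=1, X_4=4]  = -6

-6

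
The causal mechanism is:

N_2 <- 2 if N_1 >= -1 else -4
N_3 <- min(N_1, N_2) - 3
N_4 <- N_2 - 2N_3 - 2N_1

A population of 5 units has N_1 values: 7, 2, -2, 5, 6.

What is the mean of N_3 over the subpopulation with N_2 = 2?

Observing N_2=2 restricts to units where N_2's equation naturally yields 2: N_1 ∈ {7, 2, 5, 6}. In that subpopulation N_3 = -1, -1, -1, -1, mean -1.

-1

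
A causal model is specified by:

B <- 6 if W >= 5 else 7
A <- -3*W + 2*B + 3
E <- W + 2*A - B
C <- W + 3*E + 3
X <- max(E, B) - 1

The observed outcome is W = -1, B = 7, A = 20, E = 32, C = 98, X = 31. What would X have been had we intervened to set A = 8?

7

The intervention breaks the incoming arrows to A: A <- -3*W + 2*B + 3 no longer applies, and A = 8.
B = 6 if W >= 5 else 7  [with W=-1]  = 7
E = W + 2*A - B  [with W=-1, A=8, B=7]  = 8
X = max(E, B) - 1  [with E=8, B=7]  = 7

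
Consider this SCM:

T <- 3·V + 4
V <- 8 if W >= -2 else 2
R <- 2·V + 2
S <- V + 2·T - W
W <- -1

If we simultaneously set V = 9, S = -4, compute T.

The joint intervention fixes V = 9, S = -4, removing each variable's own equation.
T = 3·V + 4  [with V=9]  = 31

31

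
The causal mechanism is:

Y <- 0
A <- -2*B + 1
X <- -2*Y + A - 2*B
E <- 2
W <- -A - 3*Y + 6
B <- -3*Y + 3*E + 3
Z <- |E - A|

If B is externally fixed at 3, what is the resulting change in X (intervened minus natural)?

The intervention breaks the incoming arrows to B: B <- -3*Y + 3*E + 3 no longer applies, and B = 3.
A = -2*B + 1  [with B=3]  = -5
X = -2*Y + A - 2*B  [with Y=0, A=-5, B=3]  = -11
Without intervention: B = -3*Y + 3*E + 3  [with Y=0, E=2]  = 9; A = -2*B + 1  [with B=9]  = -17; X = -2*Y + A - 2*B  [with Y=0, A=-17, B=9]  = -35.
Change = -11 − (-35) = 24.

24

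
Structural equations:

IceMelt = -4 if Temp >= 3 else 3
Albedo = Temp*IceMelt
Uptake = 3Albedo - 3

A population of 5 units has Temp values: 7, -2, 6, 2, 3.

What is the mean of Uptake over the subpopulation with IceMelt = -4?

-67

Conditioning on IceMelt=-4 selects the 3 unit(s) with Temp ∈ {7, 6, 3}. Their Uptake values: -87, -75, -39. Mean = -67.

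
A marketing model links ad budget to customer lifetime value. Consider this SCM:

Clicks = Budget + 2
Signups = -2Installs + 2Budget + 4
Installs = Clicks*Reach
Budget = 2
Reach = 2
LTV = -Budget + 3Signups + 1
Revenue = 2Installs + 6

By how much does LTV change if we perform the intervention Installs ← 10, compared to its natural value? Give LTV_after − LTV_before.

The intervention breaks the incoming arrows to Installs: Installs = Clicks*Reach no longer applies, and Installs = 10.
Signups = -2Installs + 2Budget + 4  [with Installs=10, Budget=2]  = -12
LTV = -Budget + 3Signups + 1  [with Budget=2, Signups=-12]  = -37
Without intervention: Clicks = Budget + 2  [with Budget=2]  = 4; Installs = Clicks*Reach  [with Clicks=4, Reach=2]  = 8; Signups = -2Installs + 2Budget + 4  [with Installs=8, Budget=2]  = -8; LTV = -Budget + 3Signups + 1  [with Budget=2, Signups=-8]  = -25.
Change = -37 − (-25) = -12.

-12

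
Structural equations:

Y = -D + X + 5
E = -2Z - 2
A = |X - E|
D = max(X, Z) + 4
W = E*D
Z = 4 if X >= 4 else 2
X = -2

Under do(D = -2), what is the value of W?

12

do(D=-2) replaces the equation D = max(X, Z) + 4 with the constant D = -2.
Z = 4 if X >= 4 else 2  [with X=-2]  = 2
E = -2Z - 2  [with Z=2]  = -6
W = E*D  [with E=-6, D=-2]  = 12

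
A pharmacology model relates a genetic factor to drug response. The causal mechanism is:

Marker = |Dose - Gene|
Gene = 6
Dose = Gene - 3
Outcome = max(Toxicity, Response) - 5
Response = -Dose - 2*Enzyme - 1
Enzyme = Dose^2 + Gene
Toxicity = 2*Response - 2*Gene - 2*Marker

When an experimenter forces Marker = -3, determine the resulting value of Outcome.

-39

The intervention breaks the incoming arrows to Marker: Marker = |Dose - Gene| no longer applies, and Marker = -3.
Dose = Gene - 3  [with Gene=6]  = 3
Enzyme = Dose^2 + Gene  [with Dose=3, Gene=6]  = 15
Response = -Dose - 2*Enzyme - 1  [with Dose=3, Enzyme=15]  = -34
Toxicity = 2*Response - 2*Gene - 2*Marker  [with Response=-34, Gene=6, Marker=-3]  = -74
Outcome = max(Toxicity, Response) - 5  [with Toxicity=-74, Response=-34]  = -39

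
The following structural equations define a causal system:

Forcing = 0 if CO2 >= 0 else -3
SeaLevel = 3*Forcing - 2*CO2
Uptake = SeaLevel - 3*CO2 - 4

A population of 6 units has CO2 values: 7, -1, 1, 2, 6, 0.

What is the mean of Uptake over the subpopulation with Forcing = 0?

Conditioning on Forcing=0 selects the 5 unit(s) with CO2 ∈ {7, 1, 2, 6, 0}. Their Uptake values: -39, -9, -14, -34, -4. Mean = -20.

-20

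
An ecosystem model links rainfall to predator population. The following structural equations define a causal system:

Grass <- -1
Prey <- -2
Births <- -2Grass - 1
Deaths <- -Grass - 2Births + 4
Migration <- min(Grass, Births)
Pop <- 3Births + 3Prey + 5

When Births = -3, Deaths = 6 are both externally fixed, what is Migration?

Setting Births = -3, Deaths = 6 by intervention discards those variables' equations.
Migration = min(Grass, Births)  [with Grass=-1, Births=-3]  = -3

-3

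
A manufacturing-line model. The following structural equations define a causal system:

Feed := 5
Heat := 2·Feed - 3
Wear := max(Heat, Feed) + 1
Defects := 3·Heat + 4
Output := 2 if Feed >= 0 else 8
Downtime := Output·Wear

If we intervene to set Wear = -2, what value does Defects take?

The intervention breaks the incoming arrows to Wear: Wear := max(Heat, Feed) + 1 no longer applies, and Wear = -2.
Defects is not downstream of the intervention, so its value is determined by the original equations.
Heat = 2·Feed - 3  [with Feed=5]  = 7
Defects = 3·Heat + 4  [with Heat=7]  = 25

25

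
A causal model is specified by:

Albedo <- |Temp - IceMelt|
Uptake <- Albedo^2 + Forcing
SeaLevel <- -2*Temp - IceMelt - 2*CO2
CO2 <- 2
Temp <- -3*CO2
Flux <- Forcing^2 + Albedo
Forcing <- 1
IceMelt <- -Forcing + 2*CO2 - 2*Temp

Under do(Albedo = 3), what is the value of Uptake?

10

do(Albedo=3) replaces the equation Albedo <- |Temp - IceMelt| with the constant Albedo = 3.
Uptake = Albedo^2 + Forcing  [with Albedo=3, Forcing=1]  = 10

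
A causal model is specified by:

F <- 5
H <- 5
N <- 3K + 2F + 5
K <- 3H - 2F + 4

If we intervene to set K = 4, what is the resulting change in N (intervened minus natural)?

-15

The intervention breaks the incoming arrows to K: K <- 3H - 2F + 4 no longer applies, and K = 4.
N = 3K + 2F + 5  [with K=4, F=5]  = 27
Without intervention: K = 3H - 2F + 4  [with H=5, F=5]  = 9; N = 3K + 2F + 5  [with K=9, F=5]  = 42.
Change = 27 − 42 = -15.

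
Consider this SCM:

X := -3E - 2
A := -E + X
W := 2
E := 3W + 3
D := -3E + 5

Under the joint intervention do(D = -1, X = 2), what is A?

Setting D = -1, X = 2 by intervention discards those variables' equations.
E = 3W + 3  [with W=2]  = 9
A = -E + X  [with E=9, X=2]  = -7

-7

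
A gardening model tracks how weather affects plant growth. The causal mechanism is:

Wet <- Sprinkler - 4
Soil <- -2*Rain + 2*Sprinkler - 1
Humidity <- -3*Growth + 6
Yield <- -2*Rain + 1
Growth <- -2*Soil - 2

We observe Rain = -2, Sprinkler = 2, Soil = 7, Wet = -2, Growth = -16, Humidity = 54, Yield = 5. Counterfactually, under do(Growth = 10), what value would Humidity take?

-24

The intervention breaks the incoming arrows to Growth: Growth <- -2*Soil - 2 no longer applies, and Growth = 10.
Humidity = -3*Growth + 6  [with Growth=10]  = -24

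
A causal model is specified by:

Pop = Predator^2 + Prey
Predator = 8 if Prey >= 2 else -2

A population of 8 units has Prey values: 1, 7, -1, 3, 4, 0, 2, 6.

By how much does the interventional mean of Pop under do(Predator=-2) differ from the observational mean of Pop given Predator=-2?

2.75

The intervention sets Predator=-2 in all 8 units regardless of Prey. Recomputing Pop per unit gives 5, 11, 3, 7, 8, 4, 6, 10; average 6.75.
Conditioning on Predator=-2 selects the 3 unit(s) with Prey ∈ {1, -1, 0}. Their Pop values: 5, 3, 4. Mean = 4.
Difference = 6.75 − 4 = 2.75.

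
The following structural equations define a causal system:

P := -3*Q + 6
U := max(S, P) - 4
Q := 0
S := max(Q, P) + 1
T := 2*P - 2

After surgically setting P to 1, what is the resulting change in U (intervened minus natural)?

Under do(P=1), the mechanism P := -3*Q + 6 is discarded; P is fixed at 1.
S = max(Q, P) + 1  [with Q=0, P=1]  = 2
U = max(S, P) - 4  [with S=2, P=1]  = -2
Without intervention: P = -3*Q + 6  [with Q=0]  = 6; S = max(Q, P) + 1  [with Q=0, P=6]  = 7; U = max(S, P) - 4  [with S=7, P=6]  = 3.
Change = -2 − 3 = -5.

-5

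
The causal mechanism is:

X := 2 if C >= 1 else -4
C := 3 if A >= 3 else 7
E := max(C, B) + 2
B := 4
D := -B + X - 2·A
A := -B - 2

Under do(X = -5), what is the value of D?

The intervention breaks the incoming arrows to X: X := 2 if C >= 1 else -4 no longer applies, and X = -5.
A = -B - 2  [with B=4]  = -6
D = -B + X - 2·A  [with B=4, X=-5, A=-6]  = 3

3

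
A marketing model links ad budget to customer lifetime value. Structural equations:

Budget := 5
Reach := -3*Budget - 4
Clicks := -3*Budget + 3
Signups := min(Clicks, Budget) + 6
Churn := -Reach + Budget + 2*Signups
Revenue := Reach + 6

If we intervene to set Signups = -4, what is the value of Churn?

Intervening sets Signups = -4 and removes its equation (Signups := min(Clicks, Budget) + 6).
Reach = -3*Budget - 4  [with Budget=5]  = -19
Churn = -Reach + Budget + 2*Signups  [with Reach=-19, Budget=5, Signups=-4]  = 16

16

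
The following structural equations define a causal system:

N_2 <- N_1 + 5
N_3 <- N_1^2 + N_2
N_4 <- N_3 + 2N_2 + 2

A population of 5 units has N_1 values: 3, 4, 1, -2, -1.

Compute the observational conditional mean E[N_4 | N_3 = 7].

18

E[N_4|N_3=7] averages over only the 2 units with N_3=7 (N_1 = 1, -2): N_4 = 21, 15, mean 18.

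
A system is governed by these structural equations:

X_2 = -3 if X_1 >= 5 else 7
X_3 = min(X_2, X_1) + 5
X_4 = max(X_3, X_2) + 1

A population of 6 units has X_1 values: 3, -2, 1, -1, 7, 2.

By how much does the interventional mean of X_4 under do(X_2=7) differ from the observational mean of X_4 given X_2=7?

0.8

do(X_2=7) breaks X_2's dependence on X_1. With X_2=7 fixed, X_4 across the units is 9, 8, 8, 8, 13, 8, mean 9.
Conditioning on X_2=7 selects the 5 unit(s) with X_1 ∈ {3, -2, 1, -1, 2}. Their X_4 values: 9, 8, 8, 8, 8. Mean = 8.2.
Difference = 9 − 8.2 = 0.8.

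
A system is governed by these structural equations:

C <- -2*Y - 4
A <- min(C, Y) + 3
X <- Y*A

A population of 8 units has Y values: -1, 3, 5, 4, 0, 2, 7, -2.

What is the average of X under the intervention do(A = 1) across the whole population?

2.25

Under do(A=1), A's equation is replaced by A=1 for every unit. Per-unit X: -1, 3, 5, 4, 0, 2, 7, -2. Mean = 2.25.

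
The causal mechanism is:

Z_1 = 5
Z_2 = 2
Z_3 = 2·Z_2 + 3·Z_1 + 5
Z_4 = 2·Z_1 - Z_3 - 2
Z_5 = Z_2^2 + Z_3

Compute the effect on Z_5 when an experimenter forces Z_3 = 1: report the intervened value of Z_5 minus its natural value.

do(Z_3=1) replaces the equation Z_3 = 2·Z_2 + 3·Z_1 + 5 with the constant Z_3 = 1.
Z_5 = Z_2^2 + Z_3  [with Z_2=2, Z_3=1]  = 5
Without intervention: Z_3 = 2·Z_2 + 3·Z_1 + 5  [with Z_2=2, Z_1=5]  = 24; Z_5 = Z_2^2 + Z_3  [with Z_2=2, Z_3=24]  = 28.
Change = 5 − 28 = -23.

-23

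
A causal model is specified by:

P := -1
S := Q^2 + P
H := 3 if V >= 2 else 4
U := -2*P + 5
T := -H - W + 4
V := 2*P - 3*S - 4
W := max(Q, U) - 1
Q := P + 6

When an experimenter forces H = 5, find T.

-7

Intervening sets H = 5 and removes its equation (H := 3 if V >= 2 else 4).
Q = P + 6  [with P=-1]  = 5
U = -2*P + 5  [with P=-1]  = 7
W = max(Q, U) - 1  [with Q=5, U=7]  = 6
T = -H - W + 4  [with H=5, W=6]  = -7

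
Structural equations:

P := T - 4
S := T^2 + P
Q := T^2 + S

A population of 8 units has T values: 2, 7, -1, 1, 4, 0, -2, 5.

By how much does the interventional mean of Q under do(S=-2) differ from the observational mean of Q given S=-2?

10

Under do(S=-2), S's equation is replaced by S=-2 for every unit. Per-unit Q: 2, 47, -1, -1, 14, -2, 2, 23. Mean = 10.5.
E[Q|S=-2] averages over only the 2 units with S=-2 (T = 1, -2): Q = -1, 2, mean 0.5.
Difference = 10.5 − 0.5 = 10.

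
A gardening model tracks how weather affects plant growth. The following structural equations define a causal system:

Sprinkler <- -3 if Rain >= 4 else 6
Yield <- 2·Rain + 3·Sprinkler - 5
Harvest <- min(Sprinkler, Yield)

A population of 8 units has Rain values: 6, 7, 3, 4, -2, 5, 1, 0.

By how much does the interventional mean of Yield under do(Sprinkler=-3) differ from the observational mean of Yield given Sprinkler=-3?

-5

do(Sprinkler=-3) breaks Sprinkler's dependence on Rain. With Sprinkler=-3 fixed, Yield across the units is -2, 0, -8, -6, -18, -4, -12, -14, mean -8.
E[Yield|Sprinkler=-3] averages over only the 4 units with Sprinkler=-3 (Rain = 6, 7, 4, 5): Yield = -2, 0, -6, -4, mean -3.
Difference = -8 − (-3) = -5.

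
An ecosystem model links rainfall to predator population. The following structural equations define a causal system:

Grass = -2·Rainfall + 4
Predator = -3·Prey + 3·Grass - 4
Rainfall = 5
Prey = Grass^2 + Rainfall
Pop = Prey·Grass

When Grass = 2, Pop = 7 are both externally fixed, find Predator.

The joint intervention fixes Grass = 2, Pop = 7, removing each variable's own equation.
Prey = Grass^2 + Rainfall  [with Grass=2, Rainfall=5]  = 9
Predator = -3·Prey + 3·Grass - 4  [with Prey=9, Grass=2]  = -25

-25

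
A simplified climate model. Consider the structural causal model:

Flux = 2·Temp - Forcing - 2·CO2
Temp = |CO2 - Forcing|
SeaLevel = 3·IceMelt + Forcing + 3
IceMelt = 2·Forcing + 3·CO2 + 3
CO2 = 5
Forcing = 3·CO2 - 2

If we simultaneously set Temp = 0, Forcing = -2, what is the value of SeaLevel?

Setting Temp = 0, Forcing = -2 by intervention discards those variables' equations.
IceMelt = 2·Forcing + 3·CO2 + 3  [with Forcing=-2, CO2=5]  = 14
SeaLevel = 3·IceMelt + Forcing + 3  [with IceMelt=14, Forcing=-2]  = 43

43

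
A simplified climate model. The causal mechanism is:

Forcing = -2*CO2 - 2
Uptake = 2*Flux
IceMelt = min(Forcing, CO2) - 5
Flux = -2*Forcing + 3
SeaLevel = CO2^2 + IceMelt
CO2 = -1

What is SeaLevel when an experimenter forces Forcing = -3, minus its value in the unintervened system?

-2

Under do(Forcing=-3), the mechanism Forcing = -2*CO2 - 2 is discarded; Forcing is fixed at -3.
IceMelt = min(Forcing, CO2) - 5  [with Forcing=-3, CO2=-1]  = -8
SeaLevel = CO2^2 + IceMelt  [with CO2=-1, IceMelt=-8]  = -7
Without intervention: Forcing = -2*CO2 - 2  [with CO2=-1]  = 0; IceMelt = min(Forcing, CO2) - 5  [with Forcing=0, CO2=-1]  = -6; SeaLevel = CO2^2 + IceMelt  [with CO2=-1, IceMelt=-6]  = -5.
Change = -7 − (-5) = -2.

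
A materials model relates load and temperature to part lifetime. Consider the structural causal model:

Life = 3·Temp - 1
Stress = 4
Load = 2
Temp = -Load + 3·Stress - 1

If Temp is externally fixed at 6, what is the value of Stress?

Under do(Temp=6), the mechanism Temp = -Load + 3·Stress - 1 is discarded; Temp is fixed at 6.
Since Stress is not a descendant of the intervened variable, it is unaffected.

4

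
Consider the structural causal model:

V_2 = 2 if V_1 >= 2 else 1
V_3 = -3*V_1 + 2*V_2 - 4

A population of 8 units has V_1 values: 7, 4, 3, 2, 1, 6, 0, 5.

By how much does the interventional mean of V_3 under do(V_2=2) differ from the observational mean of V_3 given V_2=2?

3

Under do(V_2=2), V_2's equation is replaced by V_2=2 for every unit. Per-unit V_3: -21, -12, -9, -6, -3, -18, 0, -15. Mean = -10.5.
Conditioning on V_2=2 selects the 6 unit(s) with V_1 ∈ {7, 4, 3, 2, 6, 5}. Their V_3 values: -21, -12, -9, -6, -18, -15. Mean = -13.5.
Difference = -10.5 − (-13.5) = 3.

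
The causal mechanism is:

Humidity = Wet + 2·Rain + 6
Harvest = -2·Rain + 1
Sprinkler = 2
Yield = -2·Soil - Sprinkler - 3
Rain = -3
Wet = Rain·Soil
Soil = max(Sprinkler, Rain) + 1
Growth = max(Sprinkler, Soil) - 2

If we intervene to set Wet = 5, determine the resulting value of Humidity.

5

Under do(Wet=5), the mechanism Wet = Rain·Soil is discarded; Wet is fixed at 5.
Humidity = Wet + 2·Rain + 6  [with Wet=5, Rain=-3]  = 5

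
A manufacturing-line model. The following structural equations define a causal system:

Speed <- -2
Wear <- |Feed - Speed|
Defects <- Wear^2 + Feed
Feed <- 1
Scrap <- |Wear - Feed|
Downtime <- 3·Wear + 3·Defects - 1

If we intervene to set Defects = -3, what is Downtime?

Under do(Defects=-3), the mechanism Defects <- Wear^2 + Feed is discarded; Defects is fixed at -3.
Wear = |Feed - Speed|  [with Feed=1, Speed=-2]  = 3
Downtime = 3·Wear + 3·Defects - 1  [with Wear=3, Defects=-3]  = -1

-1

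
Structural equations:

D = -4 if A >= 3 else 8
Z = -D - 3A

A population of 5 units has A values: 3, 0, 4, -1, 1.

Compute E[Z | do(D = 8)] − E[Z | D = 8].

-4.2

The intervention sets D=8 in all 5 units regardless of A. Recomputing Z per unit gives -17, -8, -20, -5, -11; average -12.2.
Observing D=8 restricts to units where D's equation naturally yields 8: A ∈ {0, -1, 1}. In that subpopulation Z = -8, -5, -11, mean -8.
Difference = -12.2 − (-8) = -4.2.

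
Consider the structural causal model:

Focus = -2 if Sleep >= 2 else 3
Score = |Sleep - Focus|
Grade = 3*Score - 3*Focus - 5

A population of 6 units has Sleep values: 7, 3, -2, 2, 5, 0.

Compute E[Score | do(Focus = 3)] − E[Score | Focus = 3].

-1.5

The intervention sets Focus=3 in all 6 units regardless of Sleep. Recomputing Score per unit gives 4, 0, 5, 1, 2, 3; average 2.5.
Conditioning on Focus=3 selects the 2 unit(s) with Sleep ∈ {-2, 0}. Their Score values: 5, 3. Mean = 4.
Difference = 2.5 − 4 = -1.5.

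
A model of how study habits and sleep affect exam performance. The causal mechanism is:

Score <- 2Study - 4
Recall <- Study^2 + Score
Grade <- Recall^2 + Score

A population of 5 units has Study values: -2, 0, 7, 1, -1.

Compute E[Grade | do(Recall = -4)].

14

do(Recall=-4) breaks Recall's dependence on Study. With Recall=-4 fixed, Grade across the units is 8, 12, 26, 14, 10, mean 14.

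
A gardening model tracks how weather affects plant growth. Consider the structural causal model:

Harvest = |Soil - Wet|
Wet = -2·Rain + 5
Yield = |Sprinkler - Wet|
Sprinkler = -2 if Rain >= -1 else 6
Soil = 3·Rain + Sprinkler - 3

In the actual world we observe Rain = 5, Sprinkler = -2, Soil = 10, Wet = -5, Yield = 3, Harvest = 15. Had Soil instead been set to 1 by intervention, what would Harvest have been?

The intervention breaks the incoming arrows to Soil: Soil = 3·Rain + Sprinkler - 3 no longer applies, and Soil = 1.
Wet = -2·Rain + 5  [with Rain=5]  = -5
Harvest = |Soil - Wet|  [with Soil=1, Wet=-5]  = 6

6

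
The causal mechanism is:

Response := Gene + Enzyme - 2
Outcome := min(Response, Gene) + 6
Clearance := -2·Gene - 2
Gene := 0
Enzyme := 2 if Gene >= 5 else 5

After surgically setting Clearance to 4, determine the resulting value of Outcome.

Intervening sets Clearance = 4 and removes its equation (Clearance := -2·Gene - 2).
No directed path runs from Clearance to Outcome, so Outcome keeps its natural value.
Enzyme = 2 if Gene >= 5 else 5  [with Gene=0]  = 5
Response = Gene + Enzyme - 2  [with Gene=0, Enzyme=5]  = 3
Outcome = min(Response, Gene) + 6  [with Response=3, Gene=0]  = 6

6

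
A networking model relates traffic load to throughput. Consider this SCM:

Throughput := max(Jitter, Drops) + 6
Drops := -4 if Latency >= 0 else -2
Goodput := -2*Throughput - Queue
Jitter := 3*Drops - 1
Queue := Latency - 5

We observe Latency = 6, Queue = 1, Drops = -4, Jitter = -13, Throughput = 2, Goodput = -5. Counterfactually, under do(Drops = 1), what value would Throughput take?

do(Drops=1) replaces the equation Drops := -4 if Latency >= 0 else -2 with the constant Drops = 1.
Jitter = 3*Drops - 1  [with Drops=1]  = 2
Throughput = max(Jitter, Drops) + 6  [with Jitter=2, Drops=1]  = 8

8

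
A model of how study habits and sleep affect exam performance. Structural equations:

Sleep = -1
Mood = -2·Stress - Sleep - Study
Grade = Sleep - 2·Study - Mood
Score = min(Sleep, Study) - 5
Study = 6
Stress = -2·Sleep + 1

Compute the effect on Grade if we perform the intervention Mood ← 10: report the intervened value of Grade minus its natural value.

-21

The intervention breaks the incoming arrows to Mood: Mood = -2·Stress - Sleep - Study no longer applies, and Mood = 10.
Grade = Sleep - 2·Study - Mood  [with Sleep=-1, Study=6, Mood=10]  = -23
Without intervention: Stress = -2·Sleep + 1  [with Sleep=-1]  = 3; Mood = -2·Stress - Sleep - Study  [with Stress=3, Sleep=-1, Study=6]  = -11; Grade = Sleep - 2·Study - Mood  [with Sleep=-1, Study=6, Mood=-11]  = -2.
Change = -23 − (-2) = -21.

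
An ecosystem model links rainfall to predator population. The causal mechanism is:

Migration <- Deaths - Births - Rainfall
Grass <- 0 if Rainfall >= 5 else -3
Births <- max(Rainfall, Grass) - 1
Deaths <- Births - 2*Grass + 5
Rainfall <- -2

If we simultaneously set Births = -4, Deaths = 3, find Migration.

Setting Births = -4, Deaths = 3 by intervention discards those variables' equations.
Migration = Deaths - Births - Rainfall  [with Deaths=3, Births=-4, Rainfall=-2]  = 9

9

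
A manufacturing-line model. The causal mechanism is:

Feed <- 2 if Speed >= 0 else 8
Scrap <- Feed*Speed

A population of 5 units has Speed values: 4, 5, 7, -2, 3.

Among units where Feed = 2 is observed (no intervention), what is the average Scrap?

E[Scrap|Feed=2] averages over only the 4 units with Feed=2 (Speed = 4, 5, 7, 3): Scrap = 8, 10, 14, 6, mean 9.5.

9.5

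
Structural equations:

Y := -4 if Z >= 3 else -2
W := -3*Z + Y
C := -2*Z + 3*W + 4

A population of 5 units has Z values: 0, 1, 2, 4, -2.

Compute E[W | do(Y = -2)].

The intervention sets Y=-2 in all 5 units regardless of Z. Recomputing W per unit gives -2, -5, -8, -14, 4; average -5.

-5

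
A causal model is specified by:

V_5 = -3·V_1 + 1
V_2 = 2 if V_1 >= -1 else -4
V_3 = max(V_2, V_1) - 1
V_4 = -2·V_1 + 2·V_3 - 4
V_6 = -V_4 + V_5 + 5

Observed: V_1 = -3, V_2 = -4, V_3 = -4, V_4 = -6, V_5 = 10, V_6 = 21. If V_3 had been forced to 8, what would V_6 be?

The intervention breaks the incoming arrows to V_3: V_3 = max(V_2, V_1) - 1 no longer applies, and V_3 = 8.
V_4 = -2·V_1 + 2·V_3 - 4  [with V_1=-3, V_3=8]  = 18
V_5 = -3·V_1 + 1  [with V_1=-3]  = 10
V_6 = -V_4 + V_5 + 5  [with V_4=18, V_5=10]  = -3

-3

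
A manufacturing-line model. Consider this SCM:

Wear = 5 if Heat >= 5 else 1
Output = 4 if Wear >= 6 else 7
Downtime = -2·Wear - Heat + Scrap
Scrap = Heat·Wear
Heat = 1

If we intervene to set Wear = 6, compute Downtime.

-7

do(Wear=6) replaces the equation Wear = 5 if Heat >= 5 else 1 with the constant Wear = 6.
Scrap = Heat·Wear  [with Heat=1, Wear=6]  = 6
Downtime = -2·Wear - Heat + Scrap  [with Wear=6, Heat=1, Scrap=6]  = -7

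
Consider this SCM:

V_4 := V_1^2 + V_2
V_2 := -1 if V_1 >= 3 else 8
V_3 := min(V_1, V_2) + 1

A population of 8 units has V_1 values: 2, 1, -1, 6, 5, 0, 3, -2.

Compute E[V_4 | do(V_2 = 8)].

do(V_2=8) breaks V_2's dependence on V_1. With V_2=8 fixed, V_4 across the units is 12, 9, 9, 44, 33, 8, 17, 12, mean 18.

18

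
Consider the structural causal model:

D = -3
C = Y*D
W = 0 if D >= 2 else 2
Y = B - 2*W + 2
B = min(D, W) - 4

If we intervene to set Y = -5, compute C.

15

Intervening sets Y = -5 and removes its equation (Y = B - 2*W + 2).
C = Y*D  [with Y=-5, D=-3]  = 15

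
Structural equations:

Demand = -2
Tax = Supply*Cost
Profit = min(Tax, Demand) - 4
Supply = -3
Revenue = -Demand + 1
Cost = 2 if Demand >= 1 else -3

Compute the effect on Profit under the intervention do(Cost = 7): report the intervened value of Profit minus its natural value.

-19

The intervention breaks the incoming arrows to Cost: Cost = 2 if Demand >= 1 else -3 no longer applies, and Cost = 7.
Tax = Supply*Cost  [with Supply=-3, Cost=7]  = -21
Profit = min(Tax, Demand) - 4  [with Tax=-21, Demand=-2]  = -25
Without intervention: Cost = 2 if Demand >= 1 else -3  [with Demand=-2]  = -3; Tax = Supply*Cost  [with Supply=-3, Cost=-3]  = 9; Profit = min(Tax, Demand) - 4  [with Tax=9, Demand=-2]  = -6.
Change = -25 − (-6) = -19.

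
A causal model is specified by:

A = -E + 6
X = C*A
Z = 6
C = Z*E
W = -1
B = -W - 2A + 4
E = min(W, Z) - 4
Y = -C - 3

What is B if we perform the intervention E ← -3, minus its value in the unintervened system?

4

The intervention breaks the incoming arrows to E: E = min(W, Z) - 4 no longer applies, and E = -3.
A = -E + 6  [with E=-3]  = 9
B = -W - 2A + 4  [with W=-1, A=9]  = -13
Without intervention: E = min(W, Z) - 4  [with W=-1, Z=6]  = -5; A = -E + 6  [with E=-5]  = 11; B = -W - 2A + 4  [with W=-1, A=11]  = -17.
Change = -13 − (-17) = 4.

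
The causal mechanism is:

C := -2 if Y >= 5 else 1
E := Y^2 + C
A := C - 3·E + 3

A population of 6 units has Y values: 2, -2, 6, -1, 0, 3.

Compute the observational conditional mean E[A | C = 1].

-9.8

E[A|C=1] averages over only the 5 units with C=1 (Y = 2, -2, -1, 0, 3): A = -11, -11, -2, 1, -26, mean -9.8.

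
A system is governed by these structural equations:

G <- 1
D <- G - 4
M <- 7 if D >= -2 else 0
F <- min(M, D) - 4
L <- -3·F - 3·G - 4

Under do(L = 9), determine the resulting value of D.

Under do(L=9), the mechanism L <- -3·F - 3·G - 4 is discarded; L is fixed at 9.
No directed path runs from L to D, so D keeps its natural value.
D = G - 4  [with G=1]  = -3

-3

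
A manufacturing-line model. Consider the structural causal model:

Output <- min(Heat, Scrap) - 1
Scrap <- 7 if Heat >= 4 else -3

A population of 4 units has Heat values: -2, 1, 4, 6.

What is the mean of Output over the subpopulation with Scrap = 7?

Conditioning on Scrap=7 selects the 2 unit(s) with Heat ∈ {4, 6}. Their Output values: 3, 5. Mean = 4.

4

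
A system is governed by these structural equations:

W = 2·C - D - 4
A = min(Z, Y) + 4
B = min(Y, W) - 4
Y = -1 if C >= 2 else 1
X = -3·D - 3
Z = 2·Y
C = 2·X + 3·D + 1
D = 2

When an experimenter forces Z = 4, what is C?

Intervening sets Z = 4 and removes its equation (Z = 2·Y).
C is not downstream of the intervention, so its value is determined by the original equations.
X = -3·D - 3  [with D=2]  = -9
C = 2·X + 3·D + 1  [with X=-9, D=2]  = -11

-11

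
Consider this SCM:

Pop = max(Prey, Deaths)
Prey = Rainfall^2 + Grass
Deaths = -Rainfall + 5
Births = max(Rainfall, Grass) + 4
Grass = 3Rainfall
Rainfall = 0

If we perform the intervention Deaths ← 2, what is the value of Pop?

The intervention breaks the incoming arrows to Deaths: Deaths = -Rainfall + 5 no longer applies, and Deaths = 2.
Grass = 3Rainfall  [with Rainfall=0]  = 0
Prey = Rainfall^2 + Grass  [with Rainfall=0, Grass=0]  = 0
Pop = max(Prey, Deaths)  [with Prey=0, Deaths=2]  = 2

2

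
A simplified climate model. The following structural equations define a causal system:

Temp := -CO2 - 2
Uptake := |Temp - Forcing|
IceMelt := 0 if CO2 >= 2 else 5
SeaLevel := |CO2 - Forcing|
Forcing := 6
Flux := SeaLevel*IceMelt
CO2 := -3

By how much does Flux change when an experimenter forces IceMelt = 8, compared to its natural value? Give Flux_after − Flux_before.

27

Under do(IceMelt=8), the mechanism IceMelt := 0 if CO2 >= 2 else 5 is discarded; IceMelt is fixed at 8.
SeaLevel = |CO2 - Forcing|  [with CO2=-3, Forcing=6]  = 9
Flux = SeaLevel*IceMelt  [with SeaLevel=9, IceMelt=8]  = 72
Without intervention: IceMelt = 0 if CO2 >= 2 else 5  [with CO2=-3]  = 5; SeaLevel = |CO2 - Forcing|  [with CO2=-3, Forcing=6]  = 9; Flux = SeaLevel*IceMelt  [with SeaLevel=9, IceMelt=5]  = 45.
Change = 72 − 45 = 27.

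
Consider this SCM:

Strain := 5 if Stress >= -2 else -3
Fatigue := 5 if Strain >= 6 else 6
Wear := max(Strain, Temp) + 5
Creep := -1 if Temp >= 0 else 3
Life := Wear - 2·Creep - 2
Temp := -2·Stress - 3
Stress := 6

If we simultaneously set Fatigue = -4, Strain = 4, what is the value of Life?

Setting Fatigue = -4, Strain = 4 by intervention discards those variables' equations.
Temp = -2·Stress - 3  [with Stress=6]  = -15
Creep = -1 if Temp >= 0 else 3  [with Temp=-15]  = 3
Wear = max(Strain, Temp) + 5  [with Strain=4, Temp=-15]  = 9
Life = Wear - 2·Creep - 2  [with Wear=9, Creep=3]  = 1

1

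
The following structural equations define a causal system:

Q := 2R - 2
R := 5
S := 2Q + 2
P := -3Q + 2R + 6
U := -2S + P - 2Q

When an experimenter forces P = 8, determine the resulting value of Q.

The intervention breaks the incoming arrows to P: P := -3Q + 2R + 6 no longer applies, and P = 8.
Since Q is not a descendant of the intervened variable, it is unaffected.
Q = 2R - 2  [with R=5]  = 8

8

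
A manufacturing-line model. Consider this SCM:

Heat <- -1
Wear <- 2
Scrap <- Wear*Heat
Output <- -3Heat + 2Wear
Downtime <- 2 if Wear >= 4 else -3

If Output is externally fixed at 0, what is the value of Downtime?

-3

Intervening sets Output = 0 and removes its equation (Output <- -3Heat + 2Wear).
No directed path runs from Output to Downtime, so Downtime keeps its natural value.
Downtime = 2 if Wear >= 4 else -3  [with Wear=2]  = -3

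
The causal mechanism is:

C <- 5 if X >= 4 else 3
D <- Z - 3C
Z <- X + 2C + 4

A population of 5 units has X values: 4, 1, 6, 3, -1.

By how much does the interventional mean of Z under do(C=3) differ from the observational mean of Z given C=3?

1.6

Under do(C=3), C's equation is replaced by C=3 for every unit. Per-unit Z: 14, 11, 16, 13, 9. Mean = 12.6.
Conditioning on C=3 selects the 3 unit(s) with X ∈ {1, 3, -1}. Their Z values: 11, 13, 9. Mean = 11.
Difference = 12.6 − 11 = 1.6.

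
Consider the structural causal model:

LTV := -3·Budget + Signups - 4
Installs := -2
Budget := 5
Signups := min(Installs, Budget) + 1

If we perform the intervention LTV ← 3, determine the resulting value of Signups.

-1

Under do(LTV=3), the mechanism LTV := -3·Budget + Signups - 4 is discarded; LTV is fixed at 3.
Since Signups is not a descendant of the intervened variable, it is unaffected.
Signups = min(Installs, Budget) + 1  [with Installs=-2, Budget=5]  = -1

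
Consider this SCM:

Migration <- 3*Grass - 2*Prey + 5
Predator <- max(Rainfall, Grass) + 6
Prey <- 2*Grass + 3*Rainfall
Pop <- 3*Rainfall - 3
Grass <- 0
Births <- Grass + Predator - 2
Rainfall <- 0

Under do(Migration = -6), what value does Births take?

do(Migration=-6) replaces the equation Migration <- 3*Grass - 2*Prey + 5 with the constant Migration = -6.
Since Births is not a descendant of the intervened variable, it is unaffected.
Predator = max(Rainfall, Grass) + 6  [with Rainfall=0, Grass=0]  = 6
Births = Grass + Predator - 2  [with Grass=0, Predator=6]  = 4

4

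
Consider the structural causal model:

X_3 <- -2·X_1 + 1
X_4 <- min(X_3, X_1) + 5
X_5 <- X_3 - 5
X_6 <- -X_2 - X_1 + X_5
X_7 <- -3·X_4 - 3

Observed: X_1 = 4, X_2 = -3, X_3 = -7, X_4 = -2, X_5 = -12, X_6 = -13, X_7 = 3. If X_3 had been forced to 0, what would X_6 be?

The intervention breaks the incoming arrows to X_3: X_3 <- -2·X_1 + 1 no longer applies, and X_3 = 0.
X_5 = X_3 - 5  [with X_3=0]  = -5
X_6 = -X_2 - X_1 + X_5  [with X_2=-3, X_1=4, X_5=-5]  = -6

-6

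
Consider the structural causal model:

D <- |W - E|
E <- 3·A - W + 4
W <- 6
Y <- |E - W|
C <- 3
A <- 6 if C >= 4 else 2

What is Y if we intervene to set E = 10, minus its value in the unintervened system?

2

Under do(E=10), the mechanism E <- 3·A - W + 4 is discarded; E is fixed at 10.
Y = |E - W|  [with E=10, W=6]  = 4
Without intervention: A = 6 if C >= 4 else 2  [with C=3]  = 2; E = 3·A - W + 4  [with A=2, W=6]  = 4; Y = |E - W|  [with E=4, W=6]  = 2.
Change = 4 − 2 = 2.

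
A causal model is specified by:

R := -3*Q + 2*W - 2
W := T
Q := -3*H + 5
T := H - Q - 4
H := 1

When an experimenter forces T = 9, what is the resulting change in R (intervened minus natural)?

do(T=9) replaces the equation T := H - Q - 4 with the constant T = 9.
Q = -3*H + 5  [with H=1]  = 2
W = T  [with T=9]  = 9
R = -3*Q + 2*W - 2  [with Q=2, W=9]  = 10
Without intervention: Q = -3*H + 5  [with H=1]  = 2; T = H - Q - 4  [with H=1, Q=2]  = -5; W = T  [with T=-5]  = -5; R = -3*Q + 2*W - 2  [with Q=2, W=-5]  = -18.
Change = 10 − (-18) = 28.

28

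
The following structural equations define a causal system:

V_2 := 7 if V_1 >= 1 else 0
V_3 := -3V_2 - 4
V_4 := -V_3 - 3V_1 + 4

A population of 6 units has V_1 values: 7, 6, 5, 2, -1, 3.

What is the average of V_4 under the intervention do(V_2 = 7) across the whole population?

Under do(V_2=7), V_2's equation is replaced by V_2=7 for every unit. Per-unit V_4: 8, 11, 14, 23, 32, 20. Mean = 18.

18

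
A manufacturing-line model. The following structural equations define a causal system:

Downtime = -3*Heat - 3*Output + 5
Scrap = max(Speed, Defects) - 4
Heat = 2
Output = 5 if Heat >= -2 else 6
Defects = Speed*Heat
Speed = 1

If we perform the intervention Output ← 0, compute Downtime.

-1

The intervention breaks the incoming arrows to Output: Output = 5 if Heat >= -2 else 6 no longer applies, and Output = 0.
Downtime = -3*Heat - 3*Output + 5  [with Heat=2, Output=0]  = -1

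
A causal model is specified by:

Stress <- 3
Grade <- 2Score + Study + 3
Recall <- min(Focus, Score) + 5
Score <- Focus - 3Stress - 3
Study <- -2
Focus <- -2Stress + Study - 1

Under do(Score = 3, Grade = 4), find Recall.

Setting Score = 3, Grade = 4 by intervention discards those variables' equations.
Focus = -2Stress + Study - 1  [with Stress=3, Study=-2]  = -9
Recall = min(Focus, Score) + 5  [with Focus=-9, Score=3]  = -4

-4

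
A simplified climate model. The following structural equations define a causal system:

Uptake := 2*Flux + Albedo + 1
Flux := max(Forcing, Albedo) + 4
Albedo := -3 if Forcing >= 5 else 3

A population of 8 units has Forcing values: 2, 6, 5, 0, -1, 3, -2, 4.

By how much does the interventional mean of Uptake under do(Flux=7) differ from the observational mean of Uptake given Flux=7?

-1.5

The intervention sets Flux=7 in all 8 units regardless of Forcing. Recomputing Uptake per unit gives 18, 12, 12, 18, 18, 18, 18, 18; average 16.5.
Observing Flux=7 restricts to units where Flux's equation naturally yields 7: Forcing ∈ {2, 0, -1, 3, -2}. In that subpopulation Uptake = 18, 18, 18, 18, 18, mean 18.
Difference = 16.5 − 18 = -1.5.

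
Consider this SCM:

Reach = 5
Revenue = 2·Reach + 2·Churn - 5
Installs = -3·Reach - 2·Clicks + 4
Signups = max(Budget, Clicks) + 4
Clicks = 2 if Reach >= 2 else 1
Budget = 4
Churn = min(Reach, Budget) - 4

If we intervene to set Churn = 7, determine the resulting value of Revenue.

Intervening sets Churn = 7 and removes its equation (Churn = min(Reach, Budget) - 4).
Revenue = 2·Reach + 2·Churn - 5  [with Reach=5, Churn=7]  = 19

19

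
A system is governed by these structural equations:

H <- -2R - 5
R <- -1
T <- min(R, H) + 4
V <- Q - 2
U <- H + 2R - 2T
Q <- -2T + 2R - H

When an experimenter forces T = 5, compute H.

Under do(T=5), the mechanism T <- min(R, H) + 4 is discarded; T is fixed at 5.
Since H is not a descendant of the intervened variable, it is unaffected.
H = -2R - 5  [with R=-1]  = -3

-3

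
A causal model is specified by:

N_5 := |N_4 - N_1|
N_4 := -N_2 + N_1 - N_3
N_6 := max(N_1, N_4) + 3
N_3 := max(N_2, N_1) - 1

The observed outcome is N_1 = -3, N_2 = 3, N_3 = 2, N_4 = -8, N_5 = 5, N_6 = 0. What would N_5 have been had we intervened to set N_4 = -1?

2

Intervening sets N_4 = -1 and removes its equation (N_4 := -N_2 + N_1 - N_3).
N_5 = |N_4 - N_1|  [with N_4=-1, N_1=-3]  = 2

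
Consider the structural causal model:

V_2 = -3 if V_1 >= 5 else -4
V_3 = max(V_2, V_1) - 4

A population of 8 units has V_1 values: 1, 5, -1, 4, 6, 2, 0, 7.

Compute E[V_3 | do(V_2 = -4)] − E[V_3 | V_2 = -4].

1.8

Every unit gets V_2=-4 under the intervention. V_3 values become -3, 1, -5, 0, 2, -2, -4, 3; E[V_3|do(V_2=-4)] = -1.
Observing V_2=-4 restricts to units where V_2's equation naturally yields -4: V_1 ∈ {1, -1, 4, 2, 0}. In that subpopulation V_3 = -3, -5, 0, -2, -4, mean -2.8.
Difference = -1 − (-2.8) = 1.8.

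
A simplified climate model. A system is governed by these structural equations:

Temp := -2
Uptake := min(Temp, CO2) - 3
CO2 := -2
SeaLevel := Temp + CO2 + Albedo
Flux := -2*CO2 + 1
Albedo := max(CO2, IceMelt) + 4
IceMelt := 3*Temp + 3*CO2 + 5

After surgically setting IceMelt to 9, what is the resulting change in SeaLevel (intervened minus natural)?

do(IceMelt=9) replaces the equation IceMelt := 3*Temp + 3*CO2 + 5 with the constant IceMelt = 9.
Albedo = max(CO2, IceMelt) + 4  [with CO2=-2, IceMelt=9]  = 13
SeaLevel = Temp + CO2 + Albedo  [with Temp=-2, CO2=-2, Albedo=13]  = 9
Without intervention: IceMelt = 3*Temp + 3*CO2 + 5  [with Temp=-2, CO2=-2]  = -7; Albedo = max(CO2, IceMelt) + 4  [with CO2=-2, IceMelt=-7]  = 2; SeaLevel = Temp + CO2 + Albedo  [with Temp=-2, CO2=-2, Albedo=2]  = -2.
Change = 9 − (-2) = 11.

11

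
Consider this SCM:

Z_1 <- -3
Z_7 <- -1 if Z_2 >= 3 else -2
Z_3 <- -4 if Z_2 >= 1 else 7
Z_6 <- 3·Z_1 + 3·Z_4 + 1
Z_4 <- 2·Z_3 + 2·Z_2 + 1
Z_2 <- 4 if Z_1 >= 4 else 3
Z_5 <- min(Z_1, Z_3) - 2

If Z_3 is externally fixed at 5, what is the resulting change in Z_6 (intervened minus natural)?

The intervention breaks the incoming arrows to Z_3: Z_3 <- -4 if Z_2 >= 1 else 7 no longer applies, and Z_3 = 5.
Z_2 = 4 if Z_1 >= 4 else 3  [with Z_1=-3]  = 3
Z_4 = 2·Z_3 + 2·Z_2 + 1  [with Z_3=5, Z_2=3]  = 17
Z_6 = 3·Z_1 + 3·Z_4 + 1  [with Z_1=-3, Z_4=17]  = 43
Without intervention: Z_2 = 4 if Z_1 >= 4 else 3  [with Z_1=-3]  = 3; Z_3 = -4 if Z_2 >= 1 else 7  [with Z_2=3]  = -4; Z_4 = 2·Z_3 + 2·Z_2 + 1  [with Z_3=-4, Z_2=3]  = -1; Z_6 = 3·Z_1 + 3·Z_4 + 1  [with Z_1=-3, Z_4=-1]  = -11.
Change = 43 − (-11) = 54.

54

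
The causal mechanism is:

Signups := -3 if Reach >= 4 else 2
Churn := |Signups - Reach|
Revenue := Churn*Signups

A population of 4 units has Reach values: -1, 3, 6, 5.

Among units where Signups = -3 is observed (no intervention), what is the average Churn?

8.5

Observing Signups=-3 restricts to units where Signups's equation naturally yields -3: Reach ∈ {6, 5}. In that subpopulation Churn = 9, 8, mean 8.5.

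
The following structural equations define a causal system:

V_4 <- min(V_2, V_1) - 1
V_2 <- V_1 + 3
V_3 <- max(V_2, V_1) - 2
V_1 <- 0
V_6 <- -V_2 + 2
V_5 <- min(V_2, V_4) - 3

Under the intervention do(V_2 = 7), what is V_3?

5

The intervention breaks the incoming arrows to V_2: V_2 <- V_1 + 3 no longer applies, and V_2 = 7.
V_3 = max(V_2, V_1) - 2  [with V_2=7, V_1=0]  = 5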